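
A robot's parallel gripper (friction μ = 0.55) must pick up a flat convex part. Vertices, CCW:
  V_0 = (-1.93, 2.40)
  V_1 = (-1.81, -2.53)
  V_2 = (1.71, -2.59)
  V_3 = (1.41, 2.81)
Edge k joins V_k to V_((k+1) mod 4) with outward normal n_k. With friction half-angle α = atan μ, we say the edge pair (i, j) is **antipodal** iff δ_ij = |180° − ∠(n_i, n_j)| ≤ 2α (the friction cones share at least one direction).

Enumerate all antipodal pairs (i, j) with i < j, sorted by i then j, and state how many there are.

α = atan 0.55 = 28.81°;  2α = 57.62°
n_0 = (-0.9997, -0.0243)
n_1 = (-0.0170, -0.9999)
n_2 = (+0.9985, +0.0555)
n_3 = (-0.1218, +0.9925)
  (0,1): δ = 92.37°  ·
  (0,2): δ = 1.79°  ✓
  (0,3): δ = 95.60°  ·
  (1,2): δ = 85.84°  ·
  (1,3): δ = 7.97°  ✓
  (2,3): δ = 86.18°  ·
antipodal pairs: 2

count = 2; pairs: (0,2), (1,3)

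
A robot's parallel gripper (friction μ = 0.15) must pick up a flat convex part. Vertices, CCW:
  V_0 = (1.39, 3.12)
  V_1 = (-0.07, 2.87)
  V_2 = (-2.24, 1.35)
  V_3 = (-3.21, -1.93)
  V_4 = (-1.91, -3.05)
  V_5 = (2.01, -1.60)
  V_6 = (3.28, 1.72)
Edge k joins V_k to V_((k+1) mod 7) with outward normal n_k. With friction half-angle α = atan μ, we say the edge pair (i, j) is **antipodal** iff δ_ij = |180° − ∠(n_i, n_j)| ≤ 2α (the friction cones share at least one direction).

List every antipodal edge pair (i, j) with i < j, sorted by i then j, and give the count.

α = atan 0.15 = 8.53°;  2α = 17.06°
n_0 = (-0.1688, +0.9857)
n_1 = (-0.5737, +0.8191)
n_2 = (-0.9589, +0.2836)
n_3 = (-0.6527, -0.7576)
n_4 = (+0.3469, -0.9379)
n_5 = (+0.9340, -0.3573)
n_6 = (+0.5952, +0.8036)
  (0,1): δ = 154.71°  ·
  (0,2): δ = 116.19°  ·
  (0,3): δ = 50.46°  ·
  (0,4): δ = 10.58°  ✓
  (0,5): δ = 59.35°  ·
  (0,6): δ = 133.75°  ·
  (1,2): δ = 141.48°  ·
  (1,3): δ = 75.76°  ·
  (1,4): δ = 14.71°  ✓
  (1,5): δ = 34.06°  ·
  (1,6): δ = 108.46°  ·
  (2,3): δ = 114.27°  ·
  (2,4): δ = 53.23°  ·
  (2,5): δ = 4.46°  ✓
  (2,6): δ = 69.95°  ·
  (3,4): δ = 118.95°  ·
  (3,5): δ = 70.19°  ·
  (3,6): δ = 4.22°  ✓
  (4,5): δ = 131.23°  ·
  (4,6): δ = 56.83°  ·
  (5,6): δ = 105.60°  ·
antipodal pairs: 4

count = 4; pairs: (0,4), (1,4), (2,5), (3,6)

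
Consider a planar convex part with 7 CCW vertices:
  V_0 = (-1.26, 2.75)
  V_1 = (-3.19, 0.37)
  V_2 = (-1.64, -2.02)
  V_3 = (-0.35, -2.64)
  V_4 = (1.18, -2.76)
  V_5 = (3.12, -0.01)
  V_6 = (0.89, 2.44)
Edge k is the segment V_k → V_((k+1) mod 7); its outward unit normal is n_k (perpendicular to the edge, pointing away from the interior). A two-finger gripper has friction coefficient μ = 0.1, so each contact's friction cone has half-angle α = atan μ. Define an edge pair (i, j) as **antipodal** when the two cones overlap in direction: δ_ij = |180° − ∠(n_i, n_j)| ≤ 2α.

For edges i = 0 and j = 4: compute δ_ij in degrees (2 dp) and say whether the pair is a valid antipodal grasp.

α = atan 0.1 = 5.71°;  2α = 11.42°
edge 0: e_0 = (-1.93, -2.38);  n_0 = (-0.7767, +0.6299)
edge 4: e_4 = (+1.94, +2.75);  n_4 = (+0.8171, -0.5764)
∠(n_0, n_4) = 176.16°
δ = |180° − 176.16°| = 3.84°
3.84° ≤ 2α = 11.42°  →  valid

δ = 3.84°, valid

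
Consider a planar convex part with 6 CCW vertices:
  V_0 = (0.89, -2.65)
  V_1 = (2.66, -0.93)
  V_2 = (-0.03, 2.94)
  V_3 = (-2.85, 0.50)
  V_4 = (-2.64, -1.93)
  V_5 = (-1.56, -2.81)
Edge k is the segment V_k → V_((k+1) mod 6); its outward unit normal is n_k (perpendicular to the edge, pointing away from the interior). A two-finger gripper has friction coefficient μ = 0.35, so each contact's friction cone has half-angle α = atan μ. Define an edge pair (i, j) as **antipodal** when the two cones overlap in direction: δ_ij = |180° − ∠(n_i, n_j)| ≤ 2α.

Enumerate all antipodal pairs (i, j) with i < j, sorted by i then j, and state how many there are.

count = 4; pairs: (0,2), (1,3), (1,4), (2,5)

α = atan 0.35 = 19.29°;  2α = 38.58°
n_0 = (+0.6969, -0.7172)
n_1 = (+0.8211, +0.5708)
n_2 = (-0.6543, +0.7562)
n_3 = (-0.9963, -0.0861)
n_4 = (-0.6317, -0.7752)
n_5 = (+0.0652, -0.9979)
  (0,1): δ = 99.38°  ·
  (0,2): δ = 3.31°  ✓
  (0,3): δ = 50.76°  ·
  (0,4): δ = 96.65°  ·
  (0,5): δ = 139.56°  ·
  (1,2): δ = 83.93°  ·
  (1,3): δ = 29.86°  ✓
  (1,4): δ = 16.02°  ✓
  (1,5): δ = 58.93°  ·
  (2,3): δ = 125.93°  ·
  (2,4): δ = 80.04°  ·
  (2,5): δ = 37.13°  ✓
  (3,4): δ = 134.11°  ·
  (3,5): δ = 91.20°  ·
  (4,5): δ = 137.09°  ·
antipodal pairs: 4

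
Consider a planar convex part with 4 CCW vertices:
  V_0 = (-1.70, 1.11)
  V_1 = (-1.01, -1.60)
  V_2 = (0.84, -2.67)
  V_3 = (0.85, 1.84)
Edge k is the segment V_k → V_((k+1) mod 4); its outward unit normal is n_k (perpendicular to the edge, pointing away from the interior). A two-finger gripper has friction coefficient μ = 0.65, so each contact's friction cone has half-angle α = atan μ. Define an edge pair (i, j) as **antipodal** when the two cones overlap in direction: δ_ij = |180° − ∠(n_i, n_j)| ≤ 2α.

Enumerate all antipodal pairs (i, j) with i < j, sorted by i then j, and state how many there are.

α = atan 0.65 = 33.02°;  2α = 66.05°
n_0 = (-0.9691, -0.2467)
n_1 = (-0.5007, -0.8656)
n_2 = (+1.0000, -0.0022)
n_3 = (-0.2752, +0.9614)
  (0,1): δ = 134.33°  ·
  (0,2): δ = 14.41°  ✓
  (0,3): δ = 91.69°  ·
  (1,2): δ = 60.08°  ✓
  (1,3): δ = 46.02°  ✓
  (2,3): δ = 73.90°  ·
antipodal pairs: 3

count = 3; pairs: (0,2), (1,2), (1,3)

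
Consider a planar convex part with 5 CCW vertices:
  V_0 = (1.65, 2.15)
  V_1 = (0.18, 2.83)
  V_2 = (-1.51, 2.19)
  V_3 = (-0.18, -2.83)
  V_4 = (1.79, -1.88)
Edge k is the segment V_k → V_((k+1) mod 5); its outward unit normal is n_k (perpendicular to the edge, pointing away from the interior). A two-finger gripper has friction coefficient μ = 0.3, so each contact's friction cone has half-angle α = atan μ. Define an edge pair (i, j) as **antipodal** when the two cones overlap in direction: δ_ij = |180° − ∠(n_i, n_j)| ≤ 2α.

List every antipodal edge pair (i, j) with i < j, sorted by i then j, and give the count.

α = atan 0.3 = 16.70°;  2α = 33.40°
n_0 = (+0.4198, +0.9076)
n_1 = (-0.3542, +0.9352)
n_2 = (-0.9666, -0.2561)
n_3 = (+0.4344, -0.9007)
n_4 = (+0.9994, +0.0347)
  (0,1): δ = 134.43°  ·
  (0,2): δ = 50.34°  ·
  (0,3): δ = 50.57°  ·
  (0,4): δ = 116.81°  ·
  (1,2): δ = 95.90°  ·
  (1,3): δ = 5.00°  ✓
  (1,4): δ = 71.25°  ·
  (2,3): δ = 79.09°  ·
  (2,4): δ = 12.85°  ✓
  (3,4): δ = 113.76°  ·
antipodal pairs: 2

count = 2; pairs: (1,3), (2,4)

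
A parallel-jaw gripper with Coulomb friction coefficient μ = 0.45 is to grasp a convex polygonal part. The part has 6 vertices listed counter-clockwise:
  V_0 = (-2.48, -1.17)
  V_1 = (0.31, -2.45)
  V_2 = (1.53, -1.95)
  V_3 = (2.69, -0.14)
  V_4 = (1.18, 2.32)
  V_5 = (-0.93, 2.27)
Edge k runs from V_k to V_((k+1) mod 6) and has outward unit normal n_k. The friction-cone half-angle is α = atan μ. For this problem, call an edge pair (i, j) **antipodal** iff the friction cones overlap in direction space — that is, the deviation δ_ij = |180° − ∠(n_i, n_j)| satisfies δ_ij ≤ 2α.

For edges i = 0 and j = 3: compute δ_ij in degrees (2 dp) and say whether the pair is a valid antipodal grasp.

δ = 33.81°, valid

α = atan 0.45 = 24.23°;  2α = 48.46°
edge 0: e_0 = (+2.79, -1.28);  n_0 = (-0.4170, -0.9089)
edge 3: e_3 = (-1.51, +2.46);  n_3 = (+0.8523, +0.5231)
∠(n_0, n_3) = 146.19°
δ = |180° − 146.19°| = 33.81°
33.81° ≤ 2α = 48.46°  →  valid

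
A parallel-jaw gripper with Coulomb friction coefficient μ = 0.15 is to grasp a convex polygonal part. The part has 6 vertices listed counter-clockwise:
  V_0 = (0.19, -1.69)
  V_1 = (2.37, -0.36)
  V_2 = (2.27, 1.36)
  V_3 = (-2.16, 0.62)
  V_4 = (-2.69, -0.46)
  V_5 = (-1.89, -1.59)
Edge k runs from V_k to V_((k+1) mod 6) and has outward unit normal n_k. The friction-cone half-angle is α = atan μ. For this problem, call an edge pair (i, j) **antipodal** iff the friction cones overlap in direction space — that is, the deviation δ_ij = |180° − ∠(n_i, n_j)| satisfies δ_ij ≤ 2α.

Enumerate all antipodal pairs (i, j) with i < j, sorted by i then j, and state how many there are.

α = atan 0.15 = 8.53°;  2α = 17.06°
n_0 = (+0.5208, -0.8537)
n_1 = (+0.9983, +0.0580)
n_2 = (-0.1648, +0.9863)
n_3 = (-0.8977, +0.4406)
n_4 = (-0.8162, -0.5778)
n_5 = (-0.0480, -0.9988)
  (0,1): δ = 118.06°  ·
  (0,2): δ = 21.90°  ·
  (0,3): δ = 32.47°  ·
  (0,4): δ = 93.91°  ·
  (0,5): δ = 145.86°  ·
  (1,2): δ = 83.84°  ·
  (1,3): δ = 29.47°  ·
  (1,4): δ = 31.97°  ·
  (1,5): δ = 83.92°  ·
  (2,3): δ = 125.62°  ·
  (2,4): δ = 64.19°  ·
  (2,5): δ = 12.24°  ✓
  (3,4): δ = 118.56°  ·
  (3,5): δ = 66.61°  ·
  (4,5): δ = 128.05°  ·
antipodal pairs: 1

count = 1; pairs: (2,5)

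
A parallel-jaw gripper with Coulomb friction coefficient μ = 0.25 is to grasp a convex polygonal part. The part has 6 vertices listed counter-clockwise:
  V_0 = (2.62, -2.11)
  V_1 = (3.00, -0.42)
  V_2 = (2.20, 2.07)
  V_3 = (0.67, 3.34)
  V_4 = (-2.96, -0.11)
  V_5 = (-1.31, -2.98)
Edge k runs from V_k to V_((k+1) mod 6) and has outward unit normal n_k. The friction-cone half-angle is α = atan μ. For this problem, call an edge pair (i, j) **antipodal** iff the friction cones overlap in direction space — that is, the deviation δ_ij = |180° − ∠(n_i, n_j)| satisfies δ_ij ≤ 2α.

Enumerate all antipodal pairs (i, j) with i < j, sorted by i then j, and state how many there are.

count = 2; pairs: (1,4), (2,4)

α = atan 0.25 = 14.04°;  2α = 28.07°
n_0 = (+0.9756, -0.2194)
n_1 = (+0.9521, +0.3059)
n_2 = (+0.6387, +0.7695)
n_3 = (-0.6889, +0.7248)
n_4 = (-0.8669, -0.4984)
n_5 = (+0.2161, -0.9764)
  (0,1): δ = 149.52°  ·
  (0,2): δ = 117.02°  ·
  (0,3): δ = 33.78°  ·
  (0,4): δ = 42.57°  ·
  (0,5): δ = 115.15°  ·
  (1,2): δ = 147.51°  ·
  (1,3): δ = 64.27°  ·
  (1,4): δ = 12.08°  ✓
  (1,5): δ = 84.67°  ·
  (2,3): δ = 96.76°  ·
  (2,4): δ = 20.41°  ✓
  (2,5): δ = 52.18°  ·
  (3,4): δ = 103.65°  ·
  (3,5): δ = 31.06°  ·
  (4,5): δ = 107.41°  ·
antipodal pairs: 2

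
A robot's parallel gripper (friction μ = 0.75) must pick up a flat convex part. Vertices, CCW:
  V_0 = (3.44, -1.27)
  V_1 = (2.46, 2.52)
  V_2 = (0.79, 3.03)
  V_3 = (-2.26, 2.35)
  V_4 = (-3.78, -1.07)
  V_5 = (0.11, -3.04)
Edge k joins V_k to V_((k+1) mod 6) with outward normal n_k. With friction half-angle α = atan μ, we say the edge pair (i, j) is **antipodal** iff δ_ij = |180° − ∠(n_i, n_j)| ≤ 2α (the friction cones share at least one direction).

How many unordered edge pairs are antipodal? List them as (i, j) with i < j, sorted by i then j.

α = atan 0.75 = 36.87°;  2α = 73.74°
n_0 = (+0.9682, +0.2503)
n_1 = (+0.2921, +0.9564)
n_2 = (-0.2176, +0.9760)
n_3 = (-0.9138, +0.4061)
n_4 = (-0.4518, -0.8921)
n_5 = (+0.4693, -0.8830)
  (0,1): δ = 121.48°  ·
  (0,2): δ = 91.93°  ·
  (0,3): δ = 38.46°  ✓
  (0,4): δ = 48.64°  ✓
  (0,5): δ = 103.49°  ·
  (1,2): δ = 150.45°  ·
  (1,3): δ = 96.98°  ·
  (1,4): δ = 9.88°  ✓
  (1,5): δ = 44.97°  ✓
  (2,3): δ = 126.53°  ·
  (2,4): δ = 39.43°  ✓
  (2,5): δ = 15.42°  ✓
  (3,4): δ = 92.90°  ·
  (3,5): δ = 38.05°  ✓
  (4,5): δ = 125.15°  ·
antipodal pairs: 7

count = 7; pairs: (0,3), (0,4), (1,4), (1,5), (2,4), (2,5), (3,5)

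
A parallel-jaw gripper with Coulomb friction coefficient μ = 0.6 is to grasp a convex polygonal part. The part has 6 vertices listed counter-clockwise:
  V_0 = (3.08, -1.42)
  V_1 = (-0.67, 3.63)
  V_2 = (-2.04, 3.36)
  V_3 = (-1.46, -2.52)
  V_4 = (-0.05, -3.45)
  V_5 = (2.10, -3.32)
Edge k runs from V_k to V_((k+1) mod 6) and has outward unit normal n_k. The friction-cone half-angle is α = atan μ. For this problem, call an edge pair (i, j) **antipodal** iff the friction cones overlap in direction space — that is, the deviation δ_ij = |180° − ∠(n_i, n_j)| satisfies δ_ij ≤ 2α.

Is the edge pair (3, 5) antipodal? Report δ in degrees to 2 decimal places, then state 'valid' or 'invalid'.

δ = 83.88°, invalid

α = atan 0.6 = 30.96°;  2α = 61.93°
edge 3: e_3 = (+1.41, -0.93);  n_3 = (-0.5506, -0.8348)
edge 5: e_5 = (+0.98, +1.90);  n_5 = (+0.8887, -0.4584)
∠(n_3, n_5) = 96.12°
δ = |180° − 96.12°| = 83.88°
83.88° > 2α = 61.93°  →  invalid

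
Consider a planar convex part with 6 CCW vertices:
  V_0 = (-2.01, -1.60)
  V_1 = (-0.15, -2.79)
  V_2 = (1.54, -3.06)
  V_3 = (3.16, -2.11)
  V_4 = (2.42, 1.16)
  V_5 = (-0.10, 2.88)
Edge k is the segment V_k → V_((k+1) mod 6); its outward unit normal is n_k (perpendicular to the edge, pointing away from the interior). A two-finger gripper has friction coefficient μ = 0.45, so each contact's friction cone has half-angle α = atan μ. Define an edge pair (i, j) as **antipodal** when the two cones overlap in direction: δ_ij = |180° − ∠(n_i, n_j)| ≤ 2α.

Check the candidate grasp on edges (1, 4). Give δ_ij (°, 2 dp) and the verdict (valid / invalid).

δ = 25.24°, valid

α = atan 0.45 = 24.23°;  2α = 48.46°
edge 1: e_1 = (+1.69, -0.27);  n_1 = (-0.1578, -0.9875)
edge 4: e_4 = (-2.52, +1.72);  n_4 = (+0.5637, +0.8259)
∠(n_1, n_4) = 154.76°
δ = |180° − 154.76°| = 25.24°
25.24° ≤ 2α = 48.46°  →  valid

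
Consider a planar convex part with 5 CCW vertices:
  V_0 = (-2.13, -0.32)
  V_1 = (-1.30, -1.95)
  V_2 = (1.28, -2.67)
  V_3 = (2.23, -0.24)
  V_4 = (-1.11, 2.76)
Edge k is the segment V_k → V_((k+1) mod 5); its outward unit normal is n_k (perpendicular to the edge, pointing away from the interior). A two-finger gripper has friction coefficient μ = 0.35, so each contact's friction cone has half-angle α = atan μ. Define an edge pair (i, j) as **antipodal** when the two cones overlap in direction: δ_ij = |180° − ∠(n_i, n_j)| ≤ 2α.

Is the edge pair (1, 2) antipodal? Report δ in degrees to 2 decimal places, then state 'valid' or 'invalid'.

α = atan 0.35 = 19.29°;  2α = 38.58°
edge 1: e_1 = (+2.58, -0.72);  n_1 = (-0.2688, -0.9632)
edge 2: e_2 = (+0.95, +2.43);  n_2 = (+0.9314, -0.3641)
∠(n_1, n_2) = 84.24°
δ = |180° − 84.24°| = 95.76°
95.76° > 2α = 38.58°  →  invalid

δ = 95.76°, invalid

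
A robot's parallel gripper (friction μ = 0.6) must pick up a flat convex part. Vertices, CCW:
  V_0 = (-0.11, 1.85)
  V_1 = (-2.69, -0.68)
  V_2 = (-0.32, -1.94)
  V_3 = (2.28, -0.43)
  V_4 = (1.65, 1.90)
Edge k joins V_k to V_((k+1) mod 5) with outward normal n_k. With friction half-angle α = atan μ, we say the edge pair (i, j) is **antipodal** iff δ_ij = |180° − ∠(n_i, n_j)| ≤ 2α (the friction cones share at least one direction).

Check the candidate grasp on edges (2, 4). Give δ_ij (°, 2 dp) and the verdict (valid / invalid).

α = atan 0.6 = 30.96°;  2α = 61.93°
edge 2: e_2 = (+2.60, +1.51);  n_2 = (+0.5022, -0.8647)
edge 4: e_4 = (-1.76, -0.05);  n_4 = (-0.0284, +0.9996)
∠(n_2, n_4) = 151.48°
δ = |180° − 151.48°| = 28.52°
28.52° ≤ 2α = 61.93°  →  valid

δ = 28.52°, valid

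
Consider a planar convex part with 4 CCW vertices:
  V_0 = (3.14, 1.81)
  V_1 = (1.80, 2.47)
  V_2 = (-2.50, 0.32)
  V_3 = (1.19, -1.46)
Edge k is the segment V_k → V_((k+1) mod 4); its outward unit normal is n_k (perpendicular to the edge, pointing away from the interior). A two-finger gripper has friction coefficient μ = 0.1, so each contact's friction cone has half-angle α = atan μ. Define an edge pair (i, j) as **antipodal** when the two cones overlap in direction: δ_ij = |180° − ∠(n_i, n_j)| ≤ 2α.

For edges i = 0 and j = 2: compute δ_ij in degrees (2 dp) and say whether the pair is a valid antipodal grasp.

δ = 0.47°, valid

α = atan 0.1 = 5.71°;  2α = 11.42°
edge 0: e_0 = (-1.34, +0.66);  n_0 = (+0.4418, +0.8971)
edge 2: e_2 = (+3.69, -1.78);  n_2 = (-0.4345, -0.9007)
∠(n_0, n_2) = 179.53°
δ = |180° − 179.53°| = 0.47°
0.47° ≤ 2α = 11.42°  →  valid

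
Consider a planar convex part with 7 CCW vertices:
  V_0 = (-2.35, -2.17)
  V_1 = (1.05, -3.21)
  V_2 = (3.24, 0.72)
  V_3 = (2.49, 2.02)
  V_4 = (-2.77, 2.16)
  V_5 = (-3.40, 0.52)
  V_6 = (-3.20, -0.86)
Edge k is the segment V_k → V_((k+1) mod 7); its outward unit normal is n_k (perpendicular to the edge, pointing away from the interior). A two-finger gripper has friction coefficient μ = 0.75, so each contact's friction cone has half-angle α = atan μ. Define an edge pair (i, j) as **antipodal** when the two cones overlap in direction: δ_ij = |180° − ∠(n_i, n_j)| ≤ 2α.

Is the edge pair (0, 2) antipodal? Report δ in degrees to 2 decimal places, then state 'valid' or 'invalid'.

α = atan 0.75 = 36.87°;  2α = 73.74°
edge 0: e_0 = (+3.40, -1.04);  n_0 = (-0.2925, -0.9563)
edge 2: e_2 = (-0.75, +1.30);  n_2 = (+0.8662, +0.4997)
∠(n_0, n_2) = 136.99°
δ = |180° − 136.99°| = 43.01°
43.01° ≤ 2α = 73.74°  →  valid

δ = 43.01°, valid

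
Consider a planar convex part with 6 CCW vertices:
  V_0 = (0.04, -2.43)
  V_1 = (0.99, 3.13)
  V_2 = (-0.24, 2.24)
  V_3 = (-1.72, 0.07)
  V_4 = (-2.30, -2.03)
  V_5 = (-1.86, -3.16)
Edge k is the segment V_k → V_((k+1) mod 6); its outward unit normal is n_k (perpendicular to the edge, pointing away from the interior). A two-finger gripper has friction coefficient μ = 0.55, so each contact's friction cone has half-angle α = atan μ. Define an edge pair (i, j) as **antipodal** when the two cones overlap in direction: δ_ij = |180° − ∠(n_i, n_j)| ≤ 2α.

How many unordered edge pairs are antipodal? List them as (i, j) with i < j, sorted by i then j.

α = atan 0.55 = 28.81°;  2α = 57.62°
n_0 = (+0.9857, -0.1684)
n_1 = (-0.5862, +0.8102)
n_2 = (-0.8261, +0.5635)
n_3 = (-0.9639, +0.2662)
n_4 = (-0.9318, -0.3628)
n_5 = (+0.3586, -0.9335)
  (0,1): δ = 44.42°  ✓
  (0,2): δ = 24.60°  ✓
  (0,3): δ = 5.74°  ✓
  (0,4): δ = 30.97°  ✓
  (0,5): δ = 120.71°  ·
  (1,2): δ = 160.18°  ·
  (1,3): δ = 141.33°  ·
  (1,4): δ = 104.61°  ·
  (1,5): δ = 14.87°  ✓
  (2,3): δ = 161.14°  ·
  (2,4): δ = 124.43°  ·
  (2,5): δ = 34.69°  ✓
  (3,4): δ = 143.29°  ·
  (3,5): δ = 53.54°  ✓
  (4,5): δ = 90.26°  ·
antipodal pairs: 7

count = 7; pairs: (0,1), (0,2), (0,3), (0,4), (1,5), (2,5), (3,5)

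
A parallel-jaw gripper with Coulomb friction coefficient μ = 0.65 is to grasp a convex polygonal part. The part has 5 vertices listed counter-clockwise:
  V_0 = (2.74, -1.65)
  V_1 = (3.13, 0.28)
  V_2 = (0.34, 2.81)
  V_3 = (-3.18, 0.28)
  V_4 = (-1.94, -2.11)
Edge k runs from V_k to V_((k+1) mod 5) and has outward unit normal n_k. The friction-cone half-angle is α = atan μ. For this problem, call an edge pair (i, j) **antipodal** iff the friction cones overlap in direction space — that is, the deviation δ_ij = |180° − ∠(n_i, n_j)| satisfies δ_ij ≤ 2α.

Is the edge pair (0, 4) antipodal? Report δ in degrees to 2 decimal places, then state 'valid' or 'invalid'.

δ = 107.04°, invalid

α = atan 0.65 = 33.02°;  2α = 66.05°
edge 0: e_0 = (+0.39, +1.93);  n_0 = (+0.9802, -0.1981)
edge 4: e_4 = (+4.68, +0.46);  n_4 = (+0.0978, -0.9952)
∠(n_0, n_4) = 72.96°
δ = |180° − 72.96°| = 107.04°
107.04° > 2α = 66.05°  →  invalid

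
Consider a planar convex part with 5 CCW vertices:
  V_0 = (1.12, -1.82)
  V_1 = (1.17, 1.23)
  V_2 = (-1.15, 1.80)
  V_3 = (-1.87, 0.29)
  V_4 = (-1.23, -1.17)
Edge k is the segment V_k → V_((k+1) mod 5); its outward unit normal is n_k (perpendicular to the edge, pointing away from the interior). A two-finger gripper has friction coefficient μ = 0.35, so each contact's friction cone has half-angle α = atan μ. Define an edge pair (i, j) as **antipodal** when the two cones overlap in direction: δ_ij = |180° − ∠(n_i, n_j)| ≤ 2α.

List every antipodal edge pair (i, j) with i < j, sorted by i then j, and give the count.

count = 3; pairs: (0,2), (0,3), (1,4)

α = atan 0.35 = 19.29°;  2α = 38.58°
n_0 = (+0.9999, -0.0164)
n_1 = (+0.2386, +0.9711)
n_2 = (-0.9026, +0.4304)
n_3 = (-0.9159, -0.4015)
n_4 = (-0.2666, -0.9638)
  (0,1): δ = 102.86°  ·
  (0,2): δ = 24.55°  ✓
  (0,3): δ = 24.61°  ✓
  (0,4): δ = 75.48°  ·
  (1,2): δ = 101.69°  ·
  (1,3): δ = 52.53°  ·
  (1,4): δ = 1.66°  ✓
  (2,3): δ = 130.84°  ·
  (2,4): δ = 79.97°  ·
  (3,4): δ = 129.13°  ·
antipodal pairs: 3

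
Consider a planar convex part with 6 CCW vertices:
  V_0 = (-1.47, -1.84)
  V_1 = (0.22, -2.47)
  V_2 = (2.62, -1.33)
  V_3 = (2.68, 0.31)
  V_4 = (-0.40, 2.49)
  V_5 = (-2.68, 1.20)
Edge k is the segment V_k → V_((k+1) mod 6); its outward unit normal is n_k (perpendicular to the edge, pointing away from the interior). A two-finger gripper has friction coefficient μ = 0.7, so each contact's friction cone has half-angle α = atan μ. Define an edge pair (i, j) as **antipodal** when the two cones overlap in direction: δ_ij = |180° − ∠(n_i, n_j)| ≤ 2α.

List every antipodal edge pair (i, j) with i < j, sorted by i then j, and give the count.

count = 7; pairs: (0,3), (0,4), (1,3), (1,4), (2,4), (2,5), (3,5)

α = atan 0.7 = 34.99°;  2α = 69.98°
n_0 = (-0.3493, -0.9370)
n_1 = (+0.4291, -0.9033)
n_2 = (+0.9993, -0.0366)
n_3 = (+0.5777, +0.8162)
n_4 = (-0.4924, +0.8703)
n_5 = (-0.9291, -0.3698)
  (0,1): δ = 134.15°  ·
  (0,2): δ = 71.65°  ·
  (0,3): δ = 14.85°  ✓
  (0,4): δ = 49.95°  ✓
  (0,5): δ = 132.15°  ·
  (1,2): δ = 117.50°  ·
  (1,3): δ = 60.70°  ✓
  (1,4): δ = 4.09°  ✓
  (1,5): δ = 86.30°  ·
  (2,3): δ = 123.20°  ·
  (2,4): δ = 58.40°  ✓
  (2,5): δ = 23.80°  ✓
  (3,4): δ = 115.21°  ·
  (3,5): δ = 33.01°  ✓
  (4,5): δ = 97.80°  ·
antipodal pairs: 7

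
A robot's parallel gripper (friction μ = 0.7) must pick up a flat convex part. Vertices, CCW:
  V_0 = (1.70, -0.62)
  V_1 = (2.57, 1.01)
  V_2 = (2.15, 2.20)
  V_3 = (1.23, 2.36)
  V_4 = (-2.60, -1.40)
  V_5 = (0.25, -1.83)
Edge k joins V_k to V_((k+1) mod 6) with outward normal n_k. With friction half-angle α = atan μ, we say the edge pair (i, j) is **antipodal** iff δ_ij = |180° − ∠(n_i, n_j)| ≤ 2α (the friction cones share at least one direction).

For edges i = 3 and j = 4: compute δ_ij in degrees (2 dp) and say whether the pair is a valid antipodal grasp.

δ = 53.05°, valid

α = atan 0.7 = 34.99°;  2α = 69.98°
edge 3: e_3 = (-3.83, -3.76);  n_3 = (-0.7006, +0.7136)
edge 4: e_4 = (+2.85, -0.43);  n_4 = (-0.1492, -0.9888)
∠(n_3, n_4) = 126.95°
δ = |180° − 126.95°| = 53.05°
53.05° ≤ 2α = 69.98°  →  valid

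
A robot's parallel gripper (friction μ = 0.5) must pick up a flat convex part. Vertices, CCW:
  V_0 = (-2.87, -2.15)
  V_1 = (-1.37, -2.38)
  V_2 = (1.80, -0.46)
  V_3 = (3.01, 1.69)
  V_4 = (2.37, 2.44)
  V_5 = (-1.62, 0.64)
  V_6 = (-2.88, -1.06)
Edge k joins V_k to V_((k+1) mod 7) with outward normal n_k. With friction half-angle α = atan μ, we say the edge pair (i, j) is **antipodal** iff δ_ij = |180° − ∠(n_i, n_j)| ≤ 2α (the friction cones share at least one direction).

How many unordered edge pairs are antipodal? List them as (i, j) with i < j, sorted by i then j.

α = atan 0.5 = 26.57°;  2α = 53.13°
n_0 = (-0.1516, -0.9884)
n_1 = (+0.5181, -0.8553)
n_2 = (+0.8715, -0.4905)
n_3 = (+0.7607, +0.6491)
n_4 = (-0.4112, +0.9115)
n_5 = (-0.8034, +0.5955)
n_6 = (-1.0000, -0.0092)
  (0,1): δ = 140.08°  ·
  (0,2): δ = 110.65°  ·
  (0,3): δ = 40.81°  ✓
  (0,4): δ = 33.00°  ✓
  (0,5): δ = 62.17°  ·
  (0,6): δ = 99.24°  ·
  (1,2): δ = 150.57°  ·
  (1,3): δ = 80.73°  ·
  (1,4): δ = 6.92°  ✓
  (1,5): δ = 22.25°  ✓
  (1,6): δ = 59.32°  ·
  (2,3): δ = 110.15°  ·
  (2,4): δ = 36.35°  ✓
  (2,5): δ = 7.17°  ✓
  (2,6): δ = 29.90°  ✓
  (3,4): δ = 106.19°  ·
  (3,5): δ = 77.02°  ·
  (3,6): δ = 39.95°  ✓
  (4,5): δ = 150.83°  ·
  (4,6): δ = 113.76°  ·
  (5,6): δ = 142.93°  ·
antipodal pairs: 8

count = 8; pairs: (0,3), (0,4), (1,4), (1,5), (2,4), (2,5), (2,6), (3,6)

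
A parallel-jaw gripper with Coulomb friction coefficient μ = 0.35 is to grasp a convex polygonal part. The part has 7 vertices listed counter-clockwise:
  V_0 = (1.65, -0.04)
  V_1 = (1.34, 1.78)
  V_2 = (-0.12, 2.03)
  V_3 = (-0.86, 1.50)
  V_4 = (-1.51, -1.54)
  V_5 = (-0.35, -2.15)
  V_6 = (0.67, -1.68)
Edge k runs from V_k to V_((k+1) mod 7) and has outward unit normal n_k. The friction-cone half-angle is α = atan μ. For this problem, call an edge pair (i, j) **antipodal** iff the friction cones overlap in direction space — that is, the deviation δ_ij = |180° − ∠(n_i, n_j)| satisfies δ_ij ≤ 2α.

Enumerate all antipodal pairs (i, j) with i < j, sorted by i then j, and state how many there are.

count = 6; pairs: (0,3), (1,4), (1,5), (2,5), (2,6), (3,6)

α = atan 0.35 = 19.29°;  2α = 38.58°
n_0 = (+0.9858, +0.1679)
n_1 = (+0.1688, +0.9857)
n_2 = (-0.5823, +0.8130)
n_3 = (-0.9779, +0.2091)
n_4 = (-0.4654, -0.8851)
n_5 = (+0.4185, -0.9082)
n_6 = (+0.8584, -0.5130)
  (0,1): δ = 109.38°  ·
  (0,2): δ = 64.06°  ·
  (0,3): δ = 21.74°  ✓
  (0,4): δ = 52.60°  ·
  (0,5): δ = 105.07°  ·
  (0,6): δ = 139.47°  ·
  (1,2): δ = 134.67°  ·
  (1,3): δ = 92.35°  ·
  (1,4): δ = 18.02°  ✓
  (1,5): δ = 34.46°  ✓
  (1,6): δ = 68.86°  ·
  (2,3): δ = 137.68°  ·
  (2,4): δ = 63.35°  ·
  (2,5): δ = 10.87°  ✓
  (2,6): δ = 23.53°  ✓
  (3,4): δ = 105.67°  ·
  (3,5): δ = 53.19°  ·
  (3,6): δ = 18.79°  ✓
  (4,5): δ = 127.52°  ·
  (4,6): δ = 93.12°  ·
  (5,6): δ = 145.60°  ·
antipodal pairs: 6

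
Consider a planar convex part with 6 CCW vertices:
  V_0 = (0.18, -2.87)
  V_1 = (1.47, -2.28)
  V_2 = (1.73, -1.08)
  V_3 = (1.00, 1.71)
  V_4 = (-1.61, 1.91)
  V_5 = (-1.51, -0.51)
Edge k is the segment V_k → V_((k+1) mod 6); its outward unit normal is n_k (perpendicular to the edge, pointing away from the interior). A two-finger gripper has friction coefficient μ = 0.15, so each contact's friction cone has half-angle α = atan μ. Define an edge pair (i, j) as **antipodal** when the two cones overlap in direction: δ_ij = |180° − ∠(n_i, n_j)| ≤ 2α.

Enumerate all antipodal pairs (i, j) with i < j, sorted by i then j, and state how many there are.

α = atan 0.15 = 8.53°;  2α = 17.06°
n_0 = (+0.4159, -0.9094)
n_1 = (+0.9773, -0.2118)
n_2 = (+0.9674, +0.2531)
n_3 = (+0.0764, +0.9971)
n_4 = (-0.9991, -0.0413)
n_5 = (-0.8130, -0.5822)
  (0,1): δ = 126.80°  ·
  (0,2): δ = 99.92°  ·
  (0,3): δ = 28.96°  ·
  (0,4): δ = 67.79°  ·
  (0,5): δ = 101.03°  ·
  (1,2): δ = 153.11°  ·
  (1,3): δ = 82.16°  ·
  (1,4): δ = 14.59°  ✓
  (1,5): δ = 47.83°  ·
  (2,3): δ = 109.04°  ·
  (2,4): δ = 12.30°  ✓
  (2,5): δ = 20.94°  ·
  (3,4): δ = 83.25°  ·
  (3,5): δ = 50.01°  ·
  (4,5): δ = 146.76°  ·
antipodal pairs: 2

count = 2; pairs: (1,4), (2,4)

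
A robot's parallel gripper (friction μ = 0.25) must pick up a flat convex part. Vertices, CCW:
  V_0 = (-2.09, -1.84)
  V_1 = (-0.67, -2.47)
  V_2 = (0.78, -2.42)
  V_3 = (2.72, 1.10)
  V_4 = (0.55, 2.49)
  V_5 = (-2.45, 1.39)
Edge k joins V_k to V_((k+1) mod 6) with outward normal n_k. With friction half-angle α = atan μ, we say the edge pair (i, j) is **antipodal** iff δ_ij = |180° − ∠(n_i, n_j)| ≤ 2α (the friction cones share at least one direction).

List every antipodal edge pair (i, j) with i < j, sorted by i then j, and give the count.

α = atan 0.25 = 14.04°;  2α = 28.07°
n_0 = (-0.4055, -0.9141)
n_1 = (+0.0345, -0.9994)
n_2 = (+0.8758, -0.4827)
n_3 = (+0.5394, +0.8421)
n_4 = (-0.3443, +0.9389)
n_5 = (-0.9938, -0.1108)
  (0,1): δ = 154.10°  ·
  (0,2): δ = 94.94°  ·
  (0,3): δ = 8.72°  ✓
  (0,4): δ = 44.06°  ·
  (0,5): δ = 120.28°  ·
  (1,2): δ = 120.84°  ·
  (1,3): δ = 34.62°  ·
  (1,4): δ = 18.16°  ✓
  (1,5): δ = 94.38°  ·
  (2,3): δ = 93.78°  ·
  (2,4): δ = 41.00°  ·
  (2,5): δ = 35.22°  ·
  (3,4): δ = 127.22°  ·
  (3,5): δ = 51.00°  ·
  (4,5): δ = 103.78°  ·
antipodal pairs: 2

count = 2; pairs: (0,3), (1,4)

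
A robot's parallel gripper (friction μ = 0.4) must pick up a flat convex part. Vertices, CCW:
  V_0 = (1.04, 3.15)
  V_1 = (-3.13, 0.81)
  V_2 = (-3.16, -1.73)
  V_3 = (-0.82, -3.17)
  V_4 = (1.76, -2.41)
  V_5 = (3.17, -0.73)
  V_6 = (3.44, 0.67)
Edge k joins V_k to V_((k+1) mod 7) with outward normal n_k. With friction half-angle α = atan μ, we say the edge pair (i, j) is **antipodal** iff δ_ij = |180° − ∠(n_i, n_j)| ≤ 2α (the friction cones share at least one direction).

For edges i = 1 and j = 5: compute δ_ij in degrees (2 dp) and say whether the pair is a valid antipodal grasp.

α = atan 0.4 = 21.80°;  2α = 43.60°
edge 1: e_1 = (-0.03, -2.54);  n_1 = (-0.9999, +0.0118)
edge 5: e_5 = (+0.27, +1.40);  n_5 = (+0.9819, -0.1894)
∠(n_1, n_5) = 169.76°
δ = |180° − 169.76°| = 10.24°
10.24° ≤ 2α = 43.60°  →  valid

δ = 10.24°, valid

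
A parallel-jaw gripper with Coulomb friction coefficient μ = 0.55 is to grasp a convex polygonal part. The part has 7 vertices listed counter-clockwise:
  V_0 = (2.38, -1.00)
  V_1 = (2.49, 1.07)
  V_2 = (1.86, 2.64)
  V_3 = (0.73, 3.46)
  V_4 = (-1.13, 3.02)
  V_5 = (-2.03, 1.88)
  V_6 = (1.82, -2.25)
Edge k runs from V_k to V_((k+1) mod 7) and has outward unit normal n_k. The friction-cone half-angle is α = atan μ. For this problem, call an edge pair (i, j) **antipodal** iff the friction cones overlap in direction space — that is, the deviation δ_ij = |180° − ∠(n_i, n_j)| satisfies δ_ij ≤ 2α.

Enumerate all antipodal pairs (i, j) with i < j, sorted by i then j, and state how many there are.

count = 6; pairs: (0,4), (0,5), (1,5), (2,5), (3,6), (4,6)

α = atan 0.55 = 28.81°;  2α = 57.62°
n_0 = (+0.9986, -0.0531)
n_1 = (+0.9281, +0.3724)
n_2 = (+0.5873, +0.8094)
n_3 = (-0.2302, +0.9731)
n_4 = (-0.7849, +0.6196)
n_5 = (-0.7315, -0.6819)
n_6 = (+0.9126, -0.4088)
  (0,1): δ = 155.09°  ·
  (0,2): δ = 122.93°  ·
  (0,3): δ = 73.65°  ·
  (0,4): δ = 35.25°  ✓
  (0,5): δ = 46.03°  ✓
  (0,6): δ = 158.91°  ·
  (1,2): δ = 147.83°  ·
  (1,3): δ = 98.56°  ·
  (1,4): δ = 60.15°  ·
  (1,5): δ = 21.13°  ✓
  (1,6): δ = 134.00°  ·
  (2,3): δ = 130.72°  ·
  (2,4): δ = 92.32°  ·
  (2,5): δ = 11.04°  ✓
  (2,6): δ = 101.83°  ·
  (3,4): δ = 141.60°  ·
  (3,5): δ = 60.32°  ·
  (3,6): δ = 52.56°  ✓
  (4,5): δ = 98.72°  ·
  (4,6): δ = 14.16°  ✓
  (5,6): δ = 67.12°  ·
antipodal pairs: 6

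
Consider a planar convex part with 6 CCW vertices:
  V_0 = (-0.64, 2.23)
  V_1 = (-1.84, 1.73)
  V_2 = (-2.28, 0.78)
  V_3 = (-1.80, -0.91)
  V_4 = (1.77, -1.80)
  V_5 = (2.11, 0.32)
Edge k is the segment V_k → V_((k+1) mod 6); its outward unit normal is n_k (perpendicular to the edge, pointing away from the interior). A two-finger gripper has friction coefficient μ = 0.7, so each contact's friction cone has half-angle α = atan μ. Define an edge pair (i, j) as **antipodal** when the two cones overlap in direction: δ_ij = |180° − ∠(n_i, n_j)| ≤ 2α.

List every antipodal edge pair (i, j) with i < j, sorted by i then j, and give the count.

α = atan 0.7 = 34.99°;  2α = 69.98°
n_0 = (-0.3846, +0.9231)
n_1 = (-0.9074, +0.4203)
n_2 = (-0.9620, -0.2732)
n_3 = (-0.2419, -0.9703)
n_4 = (+0.9874, -0.1584)
n_5 = (+0.5705, +0.8213)
  (0,1): δ = 137.47°  ·
  (0,2): δ = 96.76°  ·
  (0,3): δ = 36.62°  ✓
  (0,4): δ = 58.27°  ✓
  (0,5): δ = 122.60°  ·
  (1,2): δ = 139.29°  ·
  (1,3): δ = 79.15°  ·
  (1,4): δ = 15.74°  ✓
  (1,5): δ = 80.07°  ·
  (2,3): δ = 119.85°  ·
  (2,4): δ = 24.97°  ✓
  (2,5): δ = 39.36°  ✓
  (3,4): δ = 85.11°  ·
  (3,5): δ = 20.78°  ✓
  (4,5): δ = 115.67°  ·
antipodal pairs: 6

count = 6; pairs: (0,3), (0,4), (1,4), (2,4), (2,5), (3,5)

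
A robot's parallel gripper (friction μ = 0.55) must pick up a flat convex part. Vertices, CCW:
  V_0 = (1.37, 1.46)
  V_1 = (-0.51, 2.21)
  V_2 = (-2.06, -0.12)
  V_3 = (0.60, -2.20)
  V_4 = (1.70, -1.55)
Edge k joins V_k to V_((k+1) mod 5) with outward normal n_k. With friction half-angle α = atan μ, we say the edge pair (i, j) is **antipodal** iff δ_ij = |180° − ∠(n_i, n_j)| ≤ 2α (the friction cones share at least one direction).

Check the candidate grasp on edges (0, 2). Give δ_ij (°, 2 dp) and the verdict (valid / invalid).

α = atan 0.55 = 28.81°;  2α = 57.62°
edge 0: e_0 = (-1.88, +0.75);  n_0 = (+0.3705, +0.9288)
edge 2: e_2 = (+2.66, -2.08);  n_2 = (-0.6160, -0.7878)
∠(n_0, n_2) = 163.73°
δ = |180° − 163.73°| = 16.27°
16.27° ≤ 2α = 57.62°  →  valid

δ = 16.27°, valid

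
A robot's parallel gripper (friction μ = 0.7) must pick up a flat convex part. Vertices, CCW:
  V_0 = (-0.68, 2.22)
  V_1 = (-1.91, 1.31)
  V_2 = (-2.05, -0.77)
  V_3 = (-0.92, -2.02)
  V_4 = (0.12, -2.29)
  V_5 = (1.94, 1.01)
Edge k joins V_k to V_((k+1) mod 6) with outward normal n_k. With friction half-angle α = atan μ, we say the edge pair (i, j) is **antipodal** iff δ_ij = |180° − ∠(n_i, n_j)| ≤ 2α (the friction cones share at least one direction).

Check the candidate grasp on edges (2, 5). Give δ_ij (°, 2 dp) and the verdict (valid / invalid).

δ = 23.10°, valid

α = atan 0.7 = 34.99°;  2α = 69.98°
edge 2: e_2 = (+1.13, -1.25);  n_2 = (-0.7418, -0.6706)
edge 5: e_5 = (-2.62, +1.21);  n_5 = (+0.4193, +0.9079)
∠(n_2, n_5) = 156.90°
δ = |180° − 156.90°| = 23.10°
23.10° ≤ 2α = 69.98°  →  valid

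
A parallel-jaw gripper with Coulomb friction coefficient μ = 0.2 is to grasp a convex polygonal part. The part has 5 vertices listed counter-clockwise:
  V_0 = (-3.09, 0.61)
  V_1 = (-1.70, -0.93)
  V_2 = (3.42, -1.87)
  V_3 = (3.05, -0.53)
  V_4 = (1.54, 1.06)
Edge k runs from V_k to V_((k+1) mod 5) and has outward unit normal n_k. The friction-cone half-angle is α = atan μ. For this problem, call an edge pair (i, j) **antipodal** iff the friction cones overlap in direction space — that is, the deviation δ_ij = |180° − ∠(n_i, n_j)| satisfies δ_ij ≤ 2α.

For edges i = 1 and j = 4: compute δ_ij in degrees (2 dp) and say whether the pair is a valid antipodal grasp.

δ = 15.95°, valid

α = atan 0.2 = 11.31°;  2α = 22.62°
edge 1: e_1 = (+5.12, -0.94);  n_1 = (-0.1806, -0.9836)
edge 4: e_4 = (-4.63, -0.45);  n_4 = (-0.0967, +0.9953)
∠(n_1, n_4) = 164.05°
δ = |180° − 164.05°| = 15.95°
15.95° ≤ 2α = 22.62°  →  valid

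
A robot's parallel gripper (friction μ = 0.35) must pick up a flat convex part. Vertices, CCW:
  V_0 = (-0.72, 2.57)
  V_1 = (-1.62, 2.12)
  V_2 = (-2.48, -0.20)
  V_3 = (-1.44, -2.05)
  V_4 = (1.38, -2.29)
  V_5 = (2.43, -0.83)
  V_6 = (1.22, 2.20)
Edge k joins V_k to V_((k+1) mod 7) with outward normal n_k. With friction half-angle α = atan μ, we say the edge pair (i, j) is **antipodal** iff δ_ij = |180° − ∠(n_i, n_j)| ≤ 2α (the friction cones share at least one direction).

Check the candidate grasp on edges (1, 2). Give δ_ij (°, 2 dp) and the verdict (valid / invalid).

α = atan 0.35 = 19.29°;  2α = 38.58°
edge 1: e_1 = (-0.86, -2.32);  n_1 = (-0.9377, +0.3476)
edge 2: e_2 = (+1.04, -1.85);  n_2 = (-0.8717, -0.4900)
∠(n_1, n_2) = 49.68°
δ = |180° − 49.68°| = 130.32°
130.32° > 2α = 38.58°  →  invalid

δ = 130.32°, invalid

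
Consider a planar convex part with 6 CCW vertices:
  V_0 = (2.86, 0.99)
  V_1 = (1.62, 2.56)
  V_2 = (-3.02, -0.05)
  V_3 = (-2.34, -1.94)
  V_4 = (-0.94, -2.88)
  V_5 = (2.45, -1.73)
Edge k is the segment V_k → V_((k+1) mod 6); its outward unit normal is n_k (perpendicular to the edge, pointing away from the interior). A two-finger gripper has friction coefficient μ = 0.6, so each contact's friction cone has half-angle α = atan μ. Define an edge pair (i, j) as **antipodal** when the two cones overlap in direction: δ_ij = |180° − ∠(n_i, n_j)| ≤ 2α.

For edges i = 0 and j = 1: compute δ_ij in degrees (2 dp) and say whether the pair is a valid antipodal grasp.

δ = 98.94°, invalid

α = atan 0.6 = 30.96°;  2α = 61.93°
edge 0: e_0 = (-1.24, +1.57);  n_0 = (+0.7848, +0.6198)
edge 1: e_1 = (-4.64, -2.61);  n_1 = (-0.4903, +0.8716)
∠(n_0, n_1) = 81.06°
δ = |180° − 81.06°| = 98.94°
98.94° > 2α = 61.93°  →  invalid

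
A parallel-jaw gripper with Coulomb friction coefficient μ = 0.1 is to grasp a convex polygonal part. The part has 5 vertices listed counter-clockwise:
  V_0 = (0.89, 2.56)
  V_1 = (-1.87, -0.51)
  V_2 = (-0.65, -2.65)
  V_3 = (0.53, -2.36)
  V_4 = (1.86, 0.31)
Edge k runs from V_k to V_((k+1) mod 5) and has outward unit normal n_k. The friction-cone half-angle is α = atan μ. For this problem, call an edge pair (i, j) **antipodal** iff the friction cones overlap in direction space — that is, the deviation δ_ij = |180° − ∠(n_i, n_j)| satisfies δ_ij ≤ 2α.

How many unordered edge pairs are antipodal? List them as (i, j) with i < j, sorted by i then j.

count = 1; pairs: (1,4)

α = atan 0.1 = 5.71°;  2α = 11.42°
n_0 = (-0.7437, +0.6686)
n_1 = (-0.8687, -0.4953)
n_2 = (+0.2387, -0.9711)
n_3 = (+0.8951, -0.4459)
n_4 = (+0.9183, +0.3959)
  (0,1): δ = 108.36°  ·
  (0,2): δ = 34.24°  ·
  (0,3): δ = 15.48°  ·
  (0,4): δ = 65.28°  ·
  (1,2): δ = 105.88°  ·
  (1,3): δ = 56.17°  ·
  (1,4): δ = 6.37°  ✓
  (2,3): δ = 130.29°  ·
  (2,4): δ = 80.49°  ·
  (3,4): δ = 130.20°  ·
antipodal pairs: 1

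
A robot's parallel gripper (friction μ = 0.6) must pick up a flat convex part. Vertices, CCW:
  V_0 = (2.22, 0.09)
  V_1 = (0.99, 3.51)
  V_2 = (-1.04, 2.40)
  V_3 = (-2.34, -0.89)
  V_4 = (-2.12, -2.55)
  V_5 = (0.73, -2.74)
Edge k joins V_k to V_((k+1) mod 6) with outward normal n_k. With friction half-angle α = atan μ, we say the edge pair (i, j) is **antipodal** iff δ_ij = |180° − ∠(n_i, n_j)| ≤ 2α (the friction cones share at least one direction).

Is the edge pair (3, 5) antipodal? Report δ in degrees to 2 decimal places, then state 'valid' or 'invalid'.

δ = 35.32°, valid

α = atan 0.6 = 30.96°;  2α = 61.93°
edge 3: e_3 = (+0.22, -1.66);  n_3 = (-0.9913, -0.1314)
edge 5: e_5 = (+1.49, +2.83);  n_5 = (+0.8849, -0.4659)
∠(n_3, n_5) = 144.68°
δ = |180° − 144.68°| = 35.32°
35.32° ≤ 2α = 61.93°  →  valid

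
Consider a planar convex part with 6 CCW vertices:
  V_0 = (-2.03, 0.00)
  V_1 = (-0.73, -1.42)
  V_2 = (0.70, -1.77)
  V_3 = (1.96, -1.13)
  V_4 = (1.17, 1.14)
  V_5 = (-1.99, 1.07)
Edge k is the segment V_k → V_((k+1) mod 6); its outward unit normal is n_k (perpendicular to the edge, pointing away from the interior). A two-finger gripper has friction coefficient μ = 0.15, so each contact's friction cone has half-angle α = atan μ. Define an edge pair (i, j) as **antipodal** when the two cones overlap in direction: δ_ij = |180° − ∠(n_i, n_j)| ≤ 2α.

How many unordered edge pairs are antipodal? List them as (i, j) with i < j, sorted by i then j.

count = 1; pairs: (1,4)

α = atan 0.15 = 8.53°;  2α = 17.06°
n_0 = (-0.7376, -0.6753)
n_1 = (-0.2377, -0.9713)
n_2 = (+0.4529, -0.8916)
n_3 = (+0.9444, +0.3287)
n_4 = (-0.0221, +0.9998)
n_5 = (-0.9993, +0.0374)
  (0,1): δ = 146.23°  ·
  (0,2): δ = 105.55°  ·
  (0,3): δ = 23.29°  ·
  (0,4): δ = 48.80°  ·
  (0,5): δ = 135.39°  ·
  (1,2): δ = 139.32°  ·
  (1,3): δ = 57.06°  ·
  (1,4): δ = 15.02°  ✓
  (1,5): δ = 101.61°  ·
  (2,3): δ = 97.74°  ·
  (2,4): δ = 25.66°  ·
  (2,5): δ = 60.93°  ·
  (3,4): δ = 107.92°  ·
  (3,5): δ = 21.33°  ·
  (4,5): δ = 93.41°  ·
antipodal pairs: 1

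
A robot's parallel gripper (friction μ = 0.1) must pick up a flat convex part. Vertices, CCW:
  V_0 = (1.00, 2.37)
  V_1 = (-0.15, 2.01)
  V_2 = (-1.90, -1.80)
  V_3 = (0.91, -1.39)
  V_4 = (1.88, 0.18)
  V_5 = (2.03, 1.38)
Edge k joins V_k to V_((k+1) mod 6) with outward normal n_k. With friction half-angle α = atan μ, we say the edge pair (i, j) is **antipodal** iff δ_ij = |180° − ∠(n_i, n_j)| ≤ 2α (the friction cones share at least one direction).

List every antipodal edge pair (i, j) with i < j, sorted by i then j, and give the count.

α = atan 0.1 = 5.71°;  2α = 11.42°
n_0 = (-0.2987, +0.9543)
n_1 = (-0.9087, +0.4174)
n_2 = (+0.1444, -0.9895)
n_3 = (+0.8507, -0.5256)
n_4 = (+0.9923, -0.1240)
n_5 = (+0.6930, +0.7210)
  (0,1): δ = 132.05°  ·
  (0,2): δ = 9.08°  ✓
  (0,3): δ = 40.91°  ·
  (0,4): δ = 65.49°  ·
  (0,5): δ = 118.75°  ·
  (1,2): δ = 57.03°  ·
  (1,3): δ = 7.04°  ✓
  (1,4): δ = 17.55°  ·
  (1,5): δ = 70.80°  ·
  (2,3): δ = 130.01°  ·
  (2,4): δ = 105.43°  ·
  (2,5): δ = 52.17°  ·
  (3,4): δ = 155.42°  ·
  (3,5): δ = 102.16°  ·
  (4,5): δ = 126.74°  ·
antipodal pairs: 2

count = 2; pairs: (0,2), (1,3)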